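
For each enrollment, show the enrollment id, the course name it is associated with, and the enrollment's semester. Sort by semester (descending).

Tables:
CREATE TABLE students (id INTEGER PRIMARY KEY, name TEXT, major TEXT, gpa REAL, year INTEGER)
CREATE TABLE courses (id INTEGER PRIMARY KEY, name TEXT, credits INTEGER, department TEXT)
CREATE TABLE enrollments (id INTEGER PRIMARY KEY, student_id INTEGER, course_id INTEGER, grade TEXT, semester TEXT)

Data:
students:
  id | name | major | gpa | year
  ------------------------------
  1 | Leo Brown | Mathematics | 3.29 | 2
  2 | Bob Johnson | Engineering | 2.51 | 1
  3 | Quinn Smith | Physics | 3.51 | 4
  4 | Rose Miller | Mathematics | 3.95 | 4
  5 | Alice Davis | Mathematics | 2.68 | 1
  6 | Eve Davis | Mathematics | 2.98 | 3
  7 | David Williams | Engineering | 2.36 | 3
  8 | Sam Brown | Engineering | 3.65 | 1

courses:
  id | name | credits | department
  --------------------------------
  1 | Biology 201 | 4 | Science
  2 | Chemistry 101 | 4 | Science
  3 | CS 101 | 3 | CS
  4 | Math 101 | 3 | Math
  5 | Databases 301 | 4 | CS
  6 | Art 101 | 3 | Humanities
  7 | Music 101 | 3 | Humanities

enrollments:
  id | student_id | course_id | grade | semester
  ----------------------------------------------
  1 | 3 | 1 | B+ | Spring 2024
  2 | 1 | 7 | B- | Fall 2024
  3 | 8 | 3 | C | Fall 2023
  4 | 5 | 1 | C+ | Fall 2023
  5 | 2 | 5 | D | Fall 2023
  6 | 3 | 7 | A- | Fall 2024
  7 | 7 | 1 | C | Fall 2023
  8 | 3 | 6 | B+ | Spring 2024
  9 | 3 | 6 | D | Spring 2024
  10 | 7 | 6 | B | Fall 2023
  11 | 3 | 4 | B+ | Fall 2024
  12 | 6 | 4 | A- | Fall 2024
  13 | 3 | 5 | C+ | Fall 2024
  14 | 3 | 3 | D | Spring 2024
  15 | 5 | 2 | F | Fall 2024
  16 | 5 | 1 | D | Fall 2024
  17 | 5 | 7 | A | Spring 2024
SELECT c.id, p.name AS course, c.semester FROM enrollments c JOIN courses p ON c.course_id = p.id ORDER BY c.semester DESC

Execution result:
id | course | semester
1 | Biology 201 | Spring 2024
8 | Art 101 | Spring 2024
9 | Art 101 | Spring 2024
14 | CS 101 | Spring 2024
17 | Music 101 | Spring 2024
2 | Music 101 | Fall 2024
6 | Music 101 | Fall 2024
11 | Math 101 | Fall 2024
12 | Math 101 | Fall 2024
13 | Databases 301 | Fall 2024
15 | Chemistry 101 | Fall 2024
16 | Biology 201 | Fall 2024
3 | CS 101 | Fall 2023
4 | Biology 201 | Fall 2023
5 | Databases 301 | Fall 2023
7 | Biology 201 | Fall 2023
10 | Art 101 | Fall 2023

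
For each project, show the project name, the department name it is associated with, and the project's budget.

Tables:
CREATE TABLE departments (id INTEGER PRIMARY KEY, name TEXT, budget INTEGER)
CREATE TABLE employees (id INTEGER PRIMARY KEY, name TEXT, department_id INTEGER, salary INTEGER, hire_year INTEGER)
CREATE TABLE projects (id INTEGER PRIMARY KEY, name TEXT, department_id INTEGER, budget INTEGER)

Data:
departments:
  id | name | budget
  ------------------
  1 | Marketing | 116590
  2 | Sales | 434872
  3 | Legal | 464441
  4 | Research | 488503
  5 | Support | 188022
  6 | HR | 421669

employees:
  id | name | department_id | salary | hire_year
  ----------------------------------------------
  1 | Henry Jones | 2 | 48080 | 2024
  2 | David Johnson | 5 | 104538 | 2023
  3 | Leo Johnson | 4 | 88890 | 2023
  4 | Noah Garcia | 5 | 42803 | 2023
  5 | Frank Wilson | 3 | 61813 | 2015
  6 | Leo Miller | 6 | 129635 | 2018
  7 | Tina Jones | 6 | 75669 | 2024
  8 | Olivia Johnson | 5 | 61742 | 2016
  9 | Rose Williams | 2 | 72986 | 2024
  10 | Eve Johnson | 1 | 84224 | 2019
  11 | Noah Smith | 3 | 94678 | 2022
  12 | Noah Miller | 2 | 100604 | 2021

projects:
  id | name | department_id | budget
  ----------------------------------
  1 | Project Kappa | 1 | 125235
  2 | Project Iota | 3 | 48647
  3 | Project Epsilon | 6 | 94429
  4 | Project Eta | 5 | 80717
SELECT c.name, p.name AS department, c.budget FROM projects c JOIN departments p ON c.department_id = p.id

Execution result:
name | department | budget
Project Kappa | Marketing | 125235
Project Iota | Legal | 48647
Project Epsilon | HR | 94429
Project Eta | Support | 80717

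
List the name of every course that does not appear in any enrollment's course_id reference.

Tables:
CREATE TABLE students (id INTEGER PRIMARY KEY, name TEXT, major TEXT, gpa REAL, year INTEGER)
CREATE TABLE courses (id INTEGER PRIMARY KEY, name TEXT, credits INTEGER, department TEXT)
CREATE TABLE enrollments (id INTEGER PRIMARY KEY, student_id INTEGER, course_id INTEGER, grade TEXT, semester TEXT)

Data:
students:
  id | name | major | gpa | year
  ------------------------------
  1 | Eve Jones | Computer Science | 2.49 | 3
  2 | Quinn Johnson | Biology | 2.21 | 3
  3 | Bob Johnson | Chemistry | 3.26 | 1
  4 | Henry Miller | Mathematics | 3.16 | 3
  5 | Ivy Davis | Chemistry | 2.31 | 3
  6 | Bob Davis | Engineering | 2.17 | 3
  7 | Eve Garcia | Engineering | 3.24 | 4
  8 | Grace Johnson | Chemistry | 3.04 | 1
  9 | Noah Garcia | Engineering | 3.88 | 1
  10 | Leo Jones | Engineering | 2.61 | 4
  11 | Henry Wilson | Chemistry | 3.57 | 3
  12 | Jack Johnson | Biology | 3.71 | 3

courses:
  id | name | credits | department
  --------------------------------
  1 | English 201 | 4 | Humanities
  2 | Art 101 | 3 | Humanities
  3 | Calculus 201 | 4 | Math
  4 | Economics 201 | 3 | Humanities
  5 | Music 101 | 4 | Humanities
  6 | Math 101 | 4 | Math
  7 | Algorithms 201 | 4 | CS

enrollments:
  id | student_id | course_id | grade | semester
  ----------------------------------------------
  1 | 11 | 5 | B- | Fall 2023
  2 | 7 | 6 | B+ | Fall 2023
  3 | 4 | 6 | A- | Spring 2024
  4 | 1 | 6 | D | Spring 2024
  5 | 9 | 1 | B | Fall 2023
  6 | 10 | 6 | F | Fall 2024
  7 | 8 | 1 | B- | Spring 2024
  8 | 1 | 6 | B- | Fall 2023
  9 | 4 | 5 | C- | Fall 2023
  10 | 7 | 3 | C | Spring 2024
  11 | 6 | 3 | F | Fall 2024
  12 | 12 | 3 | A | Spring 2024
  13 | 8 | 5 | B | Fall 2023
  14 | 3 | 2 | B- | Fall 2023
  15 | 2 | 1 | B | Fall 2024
SELECT p.name FROM courses p LEFT JOIN enrollments c ON c.course_id = p.id WHERE c.id IS NULL

Execution result:
name
Economics 201
Algorithms 201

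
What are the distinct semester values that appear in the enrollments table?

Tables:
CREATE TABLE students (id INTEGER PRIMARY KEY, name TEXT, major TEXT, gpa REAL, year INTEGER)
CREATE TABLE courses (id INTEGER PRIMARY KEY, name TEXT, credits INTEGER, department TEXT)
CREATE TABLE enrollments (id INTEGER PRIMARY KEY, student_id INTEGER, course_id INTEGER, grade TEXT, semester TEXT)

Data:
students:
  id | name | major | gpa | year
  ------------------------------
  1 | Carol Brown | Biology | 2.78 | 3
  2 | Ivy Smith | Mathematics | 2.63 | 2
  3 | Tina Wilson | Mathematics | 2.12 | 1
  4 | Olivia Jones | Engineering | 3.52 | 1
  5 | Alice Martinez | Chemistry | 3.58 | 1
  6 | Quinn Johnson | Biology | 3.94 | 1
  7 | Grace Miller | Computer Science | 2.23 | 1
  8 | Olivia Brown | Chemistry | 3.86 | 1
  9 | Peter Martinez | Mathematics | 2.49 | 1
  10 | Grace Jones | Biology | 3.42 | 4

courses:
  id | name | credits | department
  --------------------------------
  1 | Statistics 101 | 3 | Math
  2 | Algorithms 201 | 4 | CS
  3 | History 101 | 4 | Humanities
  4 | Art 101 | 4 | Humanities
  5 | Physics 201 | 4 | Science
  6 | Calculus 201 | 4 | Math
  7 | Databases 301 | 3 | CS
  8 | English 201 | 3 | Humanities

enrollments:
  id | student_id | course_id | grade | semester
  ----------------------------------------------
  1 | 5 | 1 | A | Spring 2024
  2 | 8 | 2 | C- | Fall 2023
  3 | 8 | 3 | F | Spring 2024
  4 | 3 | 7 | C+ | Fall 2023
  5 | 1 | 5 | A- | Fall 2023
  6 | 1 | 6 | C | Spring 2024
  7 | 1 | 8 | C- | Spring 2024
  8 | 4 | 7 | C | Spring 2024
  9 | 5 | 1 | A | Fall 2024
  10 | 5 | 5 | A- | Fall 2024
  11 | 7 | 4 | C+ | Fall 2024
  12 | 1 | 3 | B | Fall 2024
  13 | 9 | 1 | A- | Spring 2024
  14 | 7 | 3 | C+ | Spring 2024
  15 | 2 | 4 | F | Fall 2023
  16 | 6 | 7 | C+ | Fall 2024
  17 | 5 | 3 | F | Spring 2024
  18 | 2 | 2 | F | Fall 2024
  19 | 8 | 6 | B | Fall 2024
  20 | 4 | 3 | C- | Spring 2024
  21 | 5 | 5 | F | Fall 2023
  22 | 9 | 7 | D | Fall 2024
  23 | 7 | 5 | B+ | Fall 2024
SELECT DISTINCT semester FROM enrollments

Execution result:
semester
Spring 2024
Fall 2023
Fall 2024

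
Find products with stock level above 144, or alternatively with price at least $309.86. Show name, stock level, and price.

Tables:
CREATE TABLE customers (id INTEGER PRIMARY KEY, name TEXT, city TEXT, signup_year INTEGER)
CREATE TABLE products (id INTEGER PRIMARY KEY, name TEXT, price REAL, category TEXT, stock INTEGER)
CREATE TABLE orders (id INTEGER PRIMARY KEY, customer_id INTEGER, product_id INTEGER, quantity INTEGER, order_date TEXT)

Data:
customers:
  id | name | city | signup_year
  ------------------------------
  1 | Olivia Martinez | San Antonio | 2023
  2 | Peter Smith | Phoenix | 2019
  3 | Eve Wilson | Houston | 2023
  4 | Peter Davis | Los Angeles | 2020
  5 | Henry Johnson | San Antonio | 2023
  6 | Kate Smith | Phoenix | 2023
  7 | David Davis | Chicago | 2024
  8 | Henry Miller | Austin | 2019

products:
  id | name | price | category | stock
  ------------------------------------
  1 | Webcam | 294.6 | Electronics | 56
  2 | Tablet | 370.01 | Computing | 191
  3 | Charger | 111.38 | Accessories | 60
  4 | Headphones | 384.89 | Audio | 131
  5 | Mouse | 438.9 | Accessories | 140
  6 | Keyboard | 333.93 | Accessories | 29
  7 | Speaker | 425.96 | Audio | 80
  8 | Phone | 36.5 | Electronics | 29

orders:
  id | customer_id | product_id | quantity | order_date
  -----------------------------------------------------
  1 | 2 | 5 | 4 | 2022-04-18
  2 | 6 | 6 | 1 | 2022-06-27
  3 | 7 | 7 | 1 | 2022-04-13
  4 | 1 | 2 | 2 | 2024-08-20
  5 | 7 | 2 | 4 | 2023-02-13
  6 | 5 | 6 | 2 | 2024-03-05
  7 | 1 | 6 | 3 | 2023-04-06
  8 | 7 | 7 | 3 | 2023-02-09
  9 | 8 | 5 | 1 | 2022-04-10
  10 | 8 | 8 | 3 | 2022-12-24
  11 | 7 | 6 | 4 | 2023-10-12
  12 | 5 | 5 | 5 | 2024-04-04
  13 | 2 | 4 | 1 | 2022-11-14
SELECT name, stock, price FROM products WHERE stock > 144 OR price >= 309.86

Execution result:
name | stock | price
Tablet | 191 | 370.01
Headphones | 131 | 384.89
Mouse | 140 | 438.90
Keyboard | 29 | 333.93
Speaker | 80 | 425.96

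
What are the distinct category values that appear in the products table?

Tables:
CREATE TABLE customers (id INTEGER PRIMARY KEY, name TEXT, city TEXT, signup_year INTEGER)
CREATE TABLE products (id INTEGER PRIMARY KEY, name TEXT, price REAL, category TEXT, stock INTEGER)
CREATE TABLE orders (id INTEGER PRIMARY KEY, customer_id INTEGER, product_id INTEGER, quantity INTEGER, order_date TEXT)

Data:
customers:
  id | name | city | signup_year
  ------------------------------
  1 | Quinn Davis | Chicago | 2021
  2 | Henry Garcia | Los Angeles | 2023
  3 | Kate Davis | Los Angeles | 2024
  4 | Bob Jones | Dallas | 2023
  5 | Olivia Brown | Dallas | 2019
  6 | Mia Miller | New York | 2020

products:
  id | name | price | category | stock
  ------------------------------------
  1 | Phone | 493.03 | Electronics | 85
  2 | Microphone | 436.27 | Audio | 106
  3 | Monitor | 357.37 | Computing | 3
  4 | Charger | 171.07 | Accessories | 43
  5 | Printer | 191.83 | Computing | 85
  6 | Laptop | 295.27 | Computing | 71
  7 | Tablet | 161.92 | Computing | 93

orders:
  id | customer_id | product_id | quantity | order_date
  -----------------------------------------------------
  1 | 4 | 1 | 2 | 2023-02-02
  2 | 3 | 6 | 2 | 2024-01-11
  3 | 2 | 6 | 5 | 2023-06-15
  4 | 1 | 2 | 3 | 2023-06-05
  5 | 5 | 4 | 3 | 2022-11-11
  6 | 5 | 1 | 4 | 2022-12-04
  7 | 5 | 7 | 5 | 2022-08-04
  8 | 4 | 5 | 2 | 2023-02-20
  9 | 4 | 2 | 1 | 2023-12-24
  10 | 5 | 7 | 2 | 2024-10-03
SELECT DISTINCT category FROM products

Execution result:
category
Electronics
Audio
Computing
Accessories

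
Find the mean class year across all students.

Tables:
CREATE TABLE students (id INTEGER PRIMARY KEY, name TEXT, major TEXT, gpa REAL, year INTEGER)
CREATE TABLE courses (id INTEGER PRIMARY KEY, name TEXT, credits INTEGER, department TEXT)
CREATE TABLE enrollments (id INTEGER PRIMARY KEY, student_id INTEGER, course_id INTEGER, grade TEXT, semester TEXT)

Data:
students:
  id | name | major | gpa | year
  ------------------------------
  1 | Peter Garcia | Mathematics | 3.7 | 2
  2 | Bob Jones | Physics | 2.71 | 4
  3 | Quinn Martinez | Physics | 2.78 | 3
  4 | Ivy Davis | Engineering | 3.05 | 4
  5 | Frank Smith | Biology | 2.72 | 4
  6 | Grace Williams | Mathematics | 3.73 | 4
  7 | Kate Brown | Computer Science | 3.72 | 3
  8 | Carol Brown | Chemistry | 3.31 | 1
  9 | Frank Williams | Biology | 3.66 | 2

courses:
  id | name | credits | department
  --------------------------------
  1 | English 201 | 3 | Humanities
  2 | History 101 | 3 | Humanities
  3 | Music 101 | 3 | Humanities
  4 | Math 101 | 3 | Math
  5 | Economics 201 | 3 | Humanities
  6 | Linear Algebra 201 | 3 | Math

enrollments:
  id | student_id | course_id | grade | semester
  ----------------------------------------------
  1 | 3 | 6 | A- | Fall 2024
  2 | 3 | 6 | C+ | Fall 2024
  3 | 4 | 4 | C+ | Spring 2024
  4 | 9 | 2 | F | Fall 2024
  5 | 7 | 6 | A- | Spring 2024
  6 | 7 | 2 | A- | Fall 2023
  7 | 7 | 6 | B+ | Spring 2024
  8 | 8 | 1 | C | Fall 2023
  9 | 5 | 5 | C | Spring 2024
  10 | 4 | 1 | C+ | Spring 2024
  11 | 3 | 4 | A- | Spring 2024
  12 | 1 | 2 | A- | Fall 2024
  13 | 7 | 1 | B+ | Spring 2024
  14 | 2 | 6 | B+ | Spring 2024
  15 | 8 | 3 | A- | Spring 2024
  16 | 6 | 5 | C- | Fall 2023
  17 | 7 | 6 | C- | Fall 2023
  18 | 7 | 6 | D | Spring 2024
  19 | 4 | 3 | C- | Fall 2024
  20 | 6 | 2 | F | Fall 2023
SELECT AVG(year) FROM students

Execution result:
3.00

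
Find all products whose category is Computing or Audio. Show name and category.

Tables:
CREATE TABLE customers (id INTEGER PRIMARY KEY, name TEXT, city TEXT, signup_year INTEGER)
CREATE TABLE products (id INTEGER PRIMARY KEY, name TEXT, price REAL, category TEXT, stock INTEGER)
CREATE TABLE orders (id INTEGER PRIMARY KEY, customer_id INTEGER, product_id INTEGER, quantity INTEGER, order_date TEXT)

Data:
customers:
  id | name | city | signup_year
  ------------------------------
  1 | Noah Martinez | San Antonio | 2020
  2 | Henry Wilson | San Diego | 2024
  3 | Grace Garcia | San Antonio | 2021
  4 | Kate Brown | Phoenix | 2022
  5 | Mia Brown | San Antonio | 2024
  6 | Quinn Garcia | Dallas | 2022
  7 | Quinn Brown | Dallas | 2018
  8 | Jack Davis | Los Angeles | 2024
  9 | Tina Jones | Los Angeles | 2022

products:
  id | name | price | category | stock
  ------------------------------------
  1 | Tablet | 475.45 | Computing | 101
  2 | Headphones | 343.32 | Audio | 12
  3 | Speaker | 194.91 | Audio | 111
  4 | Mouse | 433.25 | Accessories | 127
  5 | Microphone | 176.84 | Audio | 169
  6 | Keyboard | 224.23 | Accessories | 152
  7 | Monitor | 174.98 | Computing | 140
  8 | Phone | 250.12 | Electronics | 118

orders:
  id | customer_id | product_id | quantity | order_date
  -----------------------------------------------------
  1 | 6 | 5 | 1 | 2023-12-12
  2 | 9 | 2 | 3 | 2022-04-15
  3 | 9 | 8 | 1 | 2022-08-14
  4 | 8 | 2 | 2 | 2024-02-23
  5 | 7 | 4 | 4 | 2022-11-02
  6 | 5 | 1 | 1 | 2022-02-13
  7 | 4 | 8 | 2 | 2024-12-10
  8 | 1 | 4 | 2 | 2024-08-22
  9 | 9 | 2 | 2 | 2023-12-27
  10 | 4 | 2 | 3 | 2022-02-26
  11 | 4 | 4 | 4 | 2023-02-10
SELECT name, category FROM products WHERE category IN ('Computing', 'Audio')

Execution result:
name | category
Tablet | Computing
Headphones | Audio
Speaker | Audio
Microphone | Audio
Monitor | Computing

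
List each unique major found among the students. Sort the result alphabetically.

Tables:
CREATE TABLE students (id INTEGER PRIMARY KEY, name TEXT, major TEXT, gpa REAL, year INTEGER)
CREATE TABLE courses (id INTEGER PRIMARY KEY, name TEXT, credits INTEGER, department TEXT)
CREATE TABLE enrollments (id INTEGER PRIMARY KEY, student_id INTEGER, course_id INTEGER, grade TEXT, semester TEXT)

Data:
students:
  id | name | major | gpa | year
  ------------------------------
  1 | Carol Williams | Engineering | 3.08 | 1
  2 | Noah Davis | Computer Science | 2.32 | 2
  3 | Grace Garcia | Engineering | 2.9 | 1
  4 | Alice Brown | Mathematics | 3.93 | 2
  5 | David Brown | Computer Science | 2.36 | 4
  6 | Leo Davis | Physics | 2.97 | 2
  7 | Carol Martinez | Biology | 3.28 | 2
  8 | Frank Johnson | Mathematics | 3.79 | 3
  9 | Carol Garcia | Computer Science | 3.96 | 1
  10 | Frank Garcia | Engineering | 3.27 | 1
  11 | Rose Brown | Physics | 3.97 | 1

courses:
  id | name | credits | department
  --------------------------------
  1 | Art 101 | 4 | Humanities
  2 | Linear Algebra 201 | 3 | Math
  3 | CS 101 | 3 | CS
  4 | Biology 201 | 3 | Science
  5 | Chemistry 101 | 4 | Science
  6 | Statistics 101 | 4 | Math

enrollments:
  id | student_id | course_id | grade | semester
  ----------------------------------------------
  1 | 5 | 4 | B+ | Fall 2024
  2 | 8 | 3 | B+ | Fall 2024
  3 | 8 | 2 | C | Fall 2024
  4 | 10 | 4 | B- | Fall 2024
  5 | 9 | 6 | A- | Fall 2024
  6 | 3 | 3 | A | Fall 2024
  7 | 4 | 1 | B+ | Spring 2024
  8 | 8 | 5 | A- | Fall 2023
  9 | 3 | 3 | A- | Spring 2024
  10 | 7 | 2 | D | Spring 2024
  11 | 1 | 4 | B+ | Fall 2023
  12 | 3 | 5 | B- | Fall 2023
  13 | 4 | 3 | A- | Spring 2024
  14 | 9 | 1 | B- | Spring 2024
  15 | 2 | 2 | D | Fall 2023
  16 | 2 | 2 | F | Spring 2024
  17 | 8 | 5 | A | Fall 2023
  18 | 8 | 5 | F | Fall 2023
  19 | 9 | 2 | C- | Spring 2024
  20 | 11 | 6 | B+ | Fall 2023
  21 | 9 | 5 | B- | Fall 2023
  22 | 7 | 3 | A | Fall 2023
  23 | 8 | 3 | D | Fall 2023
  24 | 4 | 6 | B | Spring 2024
SELECT DISTINCT major FROM students ORDER BY major

Execution result:
major
Biology
Computer Science
Engineering
Mathematics
Physics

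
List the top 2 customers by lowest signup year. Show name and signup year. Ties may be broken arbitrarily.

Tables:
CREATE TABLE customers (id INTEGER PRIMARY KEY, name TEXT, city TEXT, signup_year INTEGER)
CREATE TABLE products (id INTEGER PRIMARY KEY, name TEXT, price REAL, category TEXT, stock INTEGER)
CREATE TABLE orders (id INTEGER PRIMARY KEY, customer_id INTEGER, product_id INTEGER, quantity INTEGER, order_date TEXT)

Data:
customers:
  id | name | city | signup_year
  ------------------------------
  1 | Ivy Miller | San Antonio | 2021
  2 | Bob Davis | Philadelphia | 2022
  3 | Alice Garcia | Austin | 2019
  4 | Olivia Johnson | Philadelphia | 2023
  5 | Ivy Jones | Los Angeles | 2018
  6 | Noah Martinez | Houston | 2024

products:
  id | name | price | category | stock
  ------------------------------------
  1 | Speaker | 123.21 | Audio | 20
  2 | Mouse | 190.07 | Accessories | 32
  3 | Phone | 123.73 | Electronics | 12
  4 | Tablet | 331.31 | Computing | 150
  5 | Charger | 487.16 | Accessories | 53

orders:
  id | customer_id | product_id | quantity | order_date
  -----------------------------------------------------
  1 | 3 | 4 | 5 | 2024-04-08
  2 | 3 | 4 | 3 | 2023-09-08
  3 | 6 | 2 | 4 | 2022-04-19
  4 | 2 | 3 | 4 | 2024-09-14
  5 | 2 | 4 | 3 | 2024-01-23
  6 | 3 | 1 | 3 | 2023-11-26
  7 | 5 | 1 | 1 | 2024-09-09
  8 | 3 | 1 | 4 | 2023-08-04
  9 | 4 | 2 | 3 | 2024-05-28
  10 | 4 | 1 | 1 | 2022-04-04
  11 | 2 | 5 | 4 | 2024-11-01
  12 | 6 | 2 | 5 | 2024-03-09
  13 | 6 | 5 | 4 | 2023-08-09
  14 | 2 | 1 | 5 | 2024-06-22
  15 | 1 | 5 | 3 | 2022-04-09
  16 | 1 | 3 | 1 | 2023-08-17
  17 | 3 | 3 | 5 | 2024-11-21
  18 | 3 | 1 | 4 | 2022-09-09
SELECT name, signup_year FROM customers ORDER BY signup_year ASC LIMIT 2

Execution result:
name | signup_year
Ivy Jones | 2018
Alice Garcia | 2019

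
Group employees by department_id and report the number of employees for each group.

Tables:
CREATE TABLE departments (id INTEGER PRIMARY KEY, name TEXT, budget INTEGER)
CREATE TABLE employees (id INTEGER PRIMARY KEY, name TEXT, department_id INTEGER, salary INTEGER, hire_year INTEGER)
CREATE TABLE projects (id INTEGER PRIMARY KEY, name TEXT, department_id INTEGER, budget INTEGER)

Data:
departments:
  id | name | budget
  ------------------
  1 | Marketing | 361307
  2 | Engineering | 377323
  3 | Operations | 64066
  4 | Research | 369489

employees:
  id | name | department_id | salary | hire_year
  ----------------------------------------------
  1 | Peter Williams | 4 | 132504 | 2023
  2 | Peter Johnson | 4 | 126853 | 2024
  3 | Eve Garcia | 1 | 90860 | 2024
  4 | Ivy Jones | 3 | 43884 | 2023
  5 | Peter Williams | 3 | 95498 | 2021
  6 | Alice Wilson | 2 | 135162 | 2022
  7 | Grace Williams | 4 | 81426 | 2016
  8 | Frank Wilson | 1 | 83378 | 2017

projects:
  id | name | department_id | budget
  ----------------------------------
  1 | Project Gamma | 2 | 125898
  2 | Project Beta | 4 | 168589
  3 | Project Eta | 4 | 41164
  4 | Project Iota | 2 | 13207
SELECT department_id, COUNT(*) AS n FROM employees GROUP BY department_id

Execution result:
department_id | n
1 | 2
2 | 1
3 | 2
4 | 3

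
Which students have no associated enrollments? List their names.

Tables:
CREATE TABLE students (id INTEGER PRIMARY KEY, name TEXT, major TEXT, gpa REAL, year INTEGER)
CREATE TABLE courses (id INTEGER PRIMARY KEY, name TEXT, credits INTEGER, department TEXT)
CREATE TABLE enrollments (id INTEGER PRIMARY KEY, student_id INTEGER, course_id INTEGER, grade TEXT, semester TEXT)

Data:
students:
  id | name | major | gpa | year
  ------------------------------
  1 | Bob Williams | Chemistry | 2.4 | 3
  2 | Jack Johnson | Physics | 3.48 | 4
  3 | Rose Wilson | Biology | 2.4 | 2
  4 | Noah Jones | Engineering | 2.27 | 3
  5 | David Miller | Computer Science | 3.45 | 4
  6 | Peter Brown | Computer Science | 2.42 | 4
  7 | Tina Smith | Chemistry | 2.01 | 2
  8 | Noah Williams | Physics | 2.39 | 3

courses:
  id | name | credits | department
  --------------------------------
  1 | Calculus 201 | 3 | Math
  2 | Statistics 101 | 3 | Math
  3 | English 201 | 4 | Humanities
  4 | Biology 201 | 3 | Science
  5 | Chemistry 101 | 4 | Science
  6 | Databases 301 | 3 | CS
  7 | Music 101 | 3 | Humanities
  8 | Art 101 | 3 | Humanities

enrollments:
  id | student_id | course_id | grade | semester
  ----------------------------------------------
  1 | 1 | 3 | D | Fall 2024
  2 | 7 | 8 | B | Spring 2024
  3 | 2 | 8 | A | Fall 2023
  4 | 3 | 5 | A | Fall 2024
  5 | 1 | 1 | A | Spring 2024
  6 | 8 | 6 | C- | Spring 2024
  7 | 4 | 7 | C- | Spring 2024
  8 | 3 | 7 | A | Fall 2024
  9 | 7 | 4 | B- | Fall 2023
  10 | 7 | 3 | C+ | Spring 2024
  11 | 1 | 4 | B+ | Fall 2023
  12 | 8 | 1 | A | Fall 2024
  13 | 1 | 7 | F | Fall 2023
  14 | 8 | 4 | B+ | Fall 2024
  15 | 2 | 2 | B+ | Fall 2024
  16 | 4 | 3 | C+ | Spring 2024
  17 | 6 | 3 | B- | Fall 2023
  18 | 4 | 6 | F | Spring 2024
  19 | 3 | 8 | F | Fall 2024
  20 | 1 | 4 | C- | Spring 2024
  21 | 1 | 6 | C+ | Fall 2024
SELECT p.name FROM students p LEFT JOIN enrollments c ON c.student_id = p.id WHERE c.id IS NULL

Execution result:
David Miller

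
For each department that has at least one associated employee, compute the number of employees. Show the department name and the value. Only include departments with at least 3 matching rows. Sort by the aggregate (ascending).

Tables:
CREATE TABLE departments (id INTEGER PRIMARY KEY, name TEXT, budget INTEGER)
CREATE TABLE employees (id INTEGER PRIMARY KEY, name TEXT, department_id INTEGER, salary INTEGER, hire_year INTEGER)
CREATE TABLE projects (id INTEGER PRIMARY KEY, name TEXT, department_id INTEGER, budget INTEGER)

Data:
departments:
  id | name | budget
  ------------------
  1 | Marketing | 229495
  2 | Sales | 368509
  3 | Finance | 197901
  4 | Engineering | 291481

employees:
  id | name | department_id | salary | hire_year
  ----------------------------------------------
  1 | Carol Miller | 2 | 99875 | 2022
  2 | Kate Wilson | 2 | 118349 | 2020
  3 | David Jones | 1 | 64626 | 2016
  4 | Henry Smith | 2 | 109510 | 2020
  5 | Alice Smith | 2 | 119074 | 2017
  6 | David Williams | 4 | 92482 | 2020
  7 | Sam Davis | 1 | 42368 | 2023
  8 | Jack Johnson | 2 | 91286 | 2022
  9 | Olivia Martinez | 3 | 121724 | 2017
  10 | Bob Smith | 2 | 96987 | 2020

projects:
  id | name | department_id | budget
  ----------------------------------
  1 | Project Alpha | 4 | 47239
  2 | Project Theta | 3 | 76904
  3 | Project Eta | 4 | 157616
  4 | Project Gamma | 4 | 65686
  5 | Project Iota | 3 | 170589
SELECT p.name, COUNT(*) AS n FROM employees c JOIN departments p ON c.department_id = p.id GROUP BY p.id, p.name HAVING COUNT(*) >= 3 ORDER BY n ASC

Execution result:
name | n
Sales | 6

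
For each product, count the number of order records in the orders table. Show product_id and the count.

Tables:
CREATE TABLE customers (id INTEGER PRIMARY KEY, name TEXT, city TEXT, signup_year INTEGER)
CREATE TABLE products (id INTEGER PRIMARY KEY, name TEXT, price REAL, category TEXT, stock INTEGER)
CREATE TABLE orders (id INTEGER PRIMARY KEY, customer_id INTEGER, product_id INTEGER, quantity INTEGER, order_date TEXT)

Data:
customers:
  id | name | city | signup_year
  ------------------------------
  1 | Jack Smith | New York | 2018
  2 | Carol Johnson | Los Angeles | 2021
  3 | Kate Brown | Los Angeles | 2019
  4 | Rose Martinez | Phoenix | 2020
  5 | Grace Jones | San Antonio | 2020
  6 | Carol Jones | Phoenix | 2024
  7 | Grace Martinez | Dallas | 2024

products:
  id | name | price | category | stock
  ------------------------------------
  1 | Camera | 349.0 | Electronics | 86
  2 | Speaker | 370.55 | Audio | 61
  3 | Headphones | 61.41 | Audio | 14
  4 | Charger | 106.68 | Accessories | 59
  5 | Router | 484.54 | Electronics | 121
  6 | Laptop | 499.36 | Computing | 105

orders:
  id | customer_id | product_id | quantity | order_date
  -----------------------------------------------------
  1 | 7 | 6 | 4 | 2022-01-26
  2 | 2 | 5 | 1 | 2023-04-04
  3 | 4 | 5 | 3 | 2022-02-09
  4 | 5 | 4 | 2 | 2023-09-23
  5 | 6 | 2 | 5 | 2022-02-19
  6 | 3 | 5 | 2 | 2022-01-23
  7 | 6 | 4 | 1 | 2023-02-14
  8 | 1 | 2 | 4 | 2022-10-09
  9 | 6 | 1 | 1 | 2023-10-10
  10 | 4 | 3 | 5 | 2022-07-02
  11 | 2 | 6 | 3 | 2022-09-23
SELECT product_id, COUNT(*) AS order_count FROM orders GROUP BY product_id

Execution result:
product_id | order_count
1 | 1
2 | 2
3 | 1
4 | 2
5 | 3
6 | 2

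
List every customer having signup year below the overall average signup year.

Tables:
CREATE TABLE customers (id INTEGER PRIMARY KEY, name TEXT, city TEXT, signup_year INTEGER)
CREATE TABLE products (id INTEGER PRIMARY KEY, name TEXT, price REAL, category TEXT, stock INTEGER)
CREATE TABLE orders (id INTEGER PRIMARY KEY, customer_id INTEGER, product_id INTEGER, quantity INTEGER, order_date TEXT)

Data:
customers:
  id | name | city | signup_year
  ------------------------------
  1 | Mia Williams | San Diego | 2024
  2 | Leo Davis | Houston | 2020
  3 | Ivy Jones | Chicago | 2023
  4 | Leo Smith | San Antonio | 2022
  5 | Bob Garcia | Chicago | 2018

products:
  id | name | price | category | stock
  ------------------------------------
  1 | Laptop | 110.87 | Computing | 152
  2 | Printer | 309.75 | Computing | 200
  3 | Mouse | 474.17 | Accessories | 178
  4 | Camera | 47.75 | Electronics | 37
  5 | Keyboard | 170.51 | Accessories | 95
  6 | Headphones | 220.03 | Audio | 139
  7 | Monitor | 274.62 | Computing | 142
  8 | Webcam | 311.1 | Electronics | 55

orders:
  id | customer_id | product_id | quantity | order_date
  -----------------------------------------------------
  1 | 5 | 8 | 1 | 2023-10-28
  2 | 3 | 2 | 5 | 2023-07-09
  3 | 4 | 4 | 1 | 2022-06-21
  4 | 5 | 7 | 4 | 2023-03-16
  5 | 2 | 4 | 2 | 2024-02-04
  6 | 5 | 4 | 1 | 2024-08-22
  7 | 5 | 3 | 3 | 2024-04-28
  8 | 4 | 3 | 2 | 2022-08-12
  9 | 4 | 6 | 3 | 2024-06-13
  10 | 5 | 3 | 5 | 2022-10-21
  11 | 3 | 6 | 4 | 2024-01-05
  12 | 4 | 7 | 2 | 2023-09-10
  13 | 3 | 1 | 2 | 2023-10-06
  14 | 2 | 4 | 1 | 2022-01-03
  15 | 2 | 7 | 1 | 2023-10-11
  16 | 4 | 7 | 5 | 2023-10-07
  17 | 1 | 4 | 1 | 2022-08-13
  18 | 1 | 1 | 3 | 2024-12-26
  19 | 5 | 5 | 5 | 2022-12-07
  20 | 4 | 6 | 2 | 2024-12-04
SELECT name, signup_year FROM customers WHERE signup_year < (SELECT AVG(signup_year) FROM customers)

Execution result:
name | signup_year
Leo Davis | 2020
Bob Garcia | 2018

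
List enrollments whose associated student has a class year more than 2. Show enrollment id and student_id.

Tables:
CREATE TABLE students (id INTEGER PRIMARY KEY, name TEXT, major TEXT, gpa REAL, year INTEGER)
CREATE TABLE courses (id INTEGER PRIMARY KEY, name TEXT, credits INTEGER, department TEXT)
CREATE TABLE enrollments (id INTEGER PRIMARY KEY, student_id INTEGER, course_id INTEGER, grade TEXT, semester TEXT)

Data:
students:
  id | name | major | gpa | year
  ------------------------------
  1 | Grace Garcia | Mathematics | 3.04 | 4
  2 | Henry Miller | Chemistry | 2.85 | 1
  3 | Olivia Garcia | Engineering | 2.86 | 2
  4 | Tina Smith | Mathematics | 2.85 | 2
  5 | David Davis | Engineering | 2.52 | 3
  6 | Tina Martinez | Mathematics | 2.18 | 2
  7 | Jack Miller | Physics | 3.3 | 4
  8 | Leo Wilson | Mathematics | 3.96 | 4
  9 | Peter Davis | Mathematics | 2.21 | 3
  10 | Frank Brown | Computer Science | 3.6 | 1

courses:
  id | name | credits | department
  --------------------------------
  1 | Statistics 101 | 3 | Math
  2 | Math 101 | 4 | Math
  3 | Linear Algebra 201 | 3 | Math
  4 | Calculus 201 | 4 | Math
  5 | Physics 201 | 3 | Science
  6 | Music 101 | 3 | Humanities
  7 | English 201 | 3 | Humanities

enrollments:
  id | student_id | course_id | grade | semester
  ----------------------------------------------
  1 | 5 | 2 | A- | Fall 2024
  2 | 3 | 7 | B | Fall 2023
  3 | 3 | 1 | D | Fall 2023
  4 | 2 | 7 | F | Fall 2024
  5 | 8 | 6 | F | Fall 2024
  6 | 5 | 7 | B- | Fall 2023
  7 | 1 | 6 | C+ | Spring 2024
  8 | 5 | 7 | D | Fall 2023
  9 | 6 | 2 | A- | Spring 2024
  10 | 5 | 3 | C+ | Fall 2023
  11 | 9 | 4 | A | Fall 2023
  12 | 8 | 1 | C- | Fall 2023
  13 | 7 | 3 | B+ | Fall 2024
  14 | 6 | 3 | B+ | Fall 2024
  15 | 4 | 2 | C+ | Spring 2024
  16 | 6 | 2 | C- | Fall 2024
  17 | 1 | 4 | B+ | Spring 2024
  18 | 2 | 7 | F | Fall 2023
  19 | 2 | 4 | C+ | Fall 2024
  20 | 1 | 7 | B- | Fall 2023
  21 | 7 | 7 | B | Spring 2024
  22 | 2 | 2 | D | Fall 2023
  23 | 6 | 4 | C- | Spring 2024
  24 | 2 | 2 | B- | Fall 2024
SELECT id, student_id FROM enrollments WHERE student_id IN (SELECT id FROM students WHERE year > 2)

Execution result:
id | student_id
1 | 5
5 | 8
6 | 5
7 | 1
8 | 5
10 | 5
11 | 9
12 | 8
13 | 7
17 | 1
20 | 1
21 | 7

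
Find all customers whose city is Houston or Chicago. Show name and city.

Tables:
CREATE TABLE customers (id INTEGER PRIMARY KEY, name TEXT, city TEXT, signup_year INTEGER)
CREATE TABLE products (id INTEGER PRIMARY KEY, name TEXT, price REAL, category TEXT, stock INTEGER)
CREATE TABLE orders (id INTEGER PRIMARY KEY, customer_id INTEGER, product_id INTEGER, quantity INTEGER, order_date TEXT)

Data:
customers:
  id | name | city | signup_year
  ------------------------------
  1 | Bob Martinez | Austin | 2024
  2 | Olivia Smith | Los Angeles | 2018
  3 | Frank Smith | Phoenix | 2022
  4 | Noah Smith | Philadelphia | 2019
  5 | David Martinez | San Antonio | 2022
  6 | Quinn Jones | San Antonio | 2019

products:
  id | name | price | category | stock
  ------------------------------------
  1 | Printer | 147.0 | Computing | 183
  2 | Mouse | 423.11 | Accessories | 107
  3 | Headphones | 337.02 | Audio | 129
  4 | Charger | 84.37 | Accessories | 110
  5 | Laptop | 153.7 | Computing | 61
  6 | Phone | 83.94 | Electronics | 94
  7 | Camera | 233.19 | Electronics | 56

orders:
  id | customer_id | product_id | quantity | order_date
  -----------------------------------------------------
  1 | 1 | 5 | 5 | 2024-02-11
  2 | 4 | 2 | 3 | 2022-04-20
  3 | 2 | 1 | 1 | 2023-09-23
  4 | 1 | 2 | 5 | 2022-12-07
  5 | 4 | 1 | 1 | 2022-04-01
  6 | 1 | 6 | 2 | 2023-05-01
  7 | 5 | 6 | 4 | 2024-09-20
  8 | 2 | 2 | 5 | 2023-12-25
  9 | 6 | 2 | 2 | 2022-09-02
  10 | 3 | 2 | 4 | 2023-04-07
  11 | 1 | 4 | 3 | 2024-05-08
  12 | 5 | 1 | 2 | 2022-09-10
SELECT name, city FROM customers WHERE city IN ('Houston', 'Chicago')

Execution result:
(no rows)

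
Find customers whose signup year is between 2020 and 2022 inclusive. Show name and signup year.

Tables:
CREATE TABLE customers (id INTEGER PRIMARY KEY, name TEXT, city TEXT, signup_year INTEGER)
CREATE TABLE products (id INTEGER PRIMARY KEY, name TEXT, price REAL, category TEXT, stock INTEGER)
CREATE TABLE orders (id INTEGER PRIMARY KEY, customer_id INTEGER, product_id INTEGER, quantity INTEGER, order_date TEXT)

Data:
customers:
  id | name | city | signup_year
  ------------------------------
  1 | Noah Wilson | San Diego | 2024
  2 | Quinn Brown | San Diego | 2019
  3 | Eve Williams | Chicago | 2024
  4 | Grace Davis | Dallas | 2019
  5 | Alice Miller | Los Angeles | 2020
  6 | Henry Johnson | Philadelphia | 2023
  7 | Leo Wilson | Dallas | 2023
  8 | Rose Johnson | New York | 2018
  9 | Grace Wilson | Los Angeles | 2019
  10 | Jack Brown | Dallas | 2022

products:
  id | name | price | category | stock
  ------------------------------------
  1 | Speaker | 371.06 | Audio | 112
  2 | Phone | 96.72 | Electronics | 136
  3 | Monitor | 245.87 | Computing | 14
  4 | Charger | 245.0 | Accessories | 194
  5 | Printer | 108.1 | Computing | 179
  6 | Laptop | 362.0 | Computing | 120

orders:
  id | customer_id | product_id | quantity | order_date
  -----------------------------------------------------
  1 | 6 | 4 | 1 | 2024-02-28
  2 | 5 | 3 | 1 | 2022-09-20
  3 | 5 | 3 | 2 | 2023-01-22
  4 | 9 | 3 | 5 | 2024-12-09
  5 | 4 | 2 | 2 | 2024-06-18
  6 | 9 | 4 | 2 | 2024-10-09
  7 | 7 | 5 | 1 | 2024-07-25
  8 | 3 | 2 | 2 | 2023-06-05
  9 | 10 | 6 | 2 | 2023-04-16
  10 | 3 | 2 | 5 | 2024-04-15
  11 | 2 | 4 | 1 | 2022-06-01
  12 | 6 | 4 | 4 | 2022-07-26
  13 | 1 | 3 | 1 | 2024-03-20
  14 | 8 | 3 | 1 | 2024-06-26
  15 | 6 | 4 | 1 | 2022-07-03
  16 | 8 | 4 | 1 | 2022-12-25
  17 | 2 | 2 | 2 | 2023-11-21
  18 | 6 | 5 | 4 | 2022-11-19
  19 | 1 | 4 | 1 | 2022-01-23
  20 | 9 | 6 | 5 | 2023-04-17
SELECT name, signup_year FROM customers WHERE signup_year BETWEEN 2020 AND 2022

Execution result:
name | signup_year
Alice Miller | 2020
Jack Brown | 2022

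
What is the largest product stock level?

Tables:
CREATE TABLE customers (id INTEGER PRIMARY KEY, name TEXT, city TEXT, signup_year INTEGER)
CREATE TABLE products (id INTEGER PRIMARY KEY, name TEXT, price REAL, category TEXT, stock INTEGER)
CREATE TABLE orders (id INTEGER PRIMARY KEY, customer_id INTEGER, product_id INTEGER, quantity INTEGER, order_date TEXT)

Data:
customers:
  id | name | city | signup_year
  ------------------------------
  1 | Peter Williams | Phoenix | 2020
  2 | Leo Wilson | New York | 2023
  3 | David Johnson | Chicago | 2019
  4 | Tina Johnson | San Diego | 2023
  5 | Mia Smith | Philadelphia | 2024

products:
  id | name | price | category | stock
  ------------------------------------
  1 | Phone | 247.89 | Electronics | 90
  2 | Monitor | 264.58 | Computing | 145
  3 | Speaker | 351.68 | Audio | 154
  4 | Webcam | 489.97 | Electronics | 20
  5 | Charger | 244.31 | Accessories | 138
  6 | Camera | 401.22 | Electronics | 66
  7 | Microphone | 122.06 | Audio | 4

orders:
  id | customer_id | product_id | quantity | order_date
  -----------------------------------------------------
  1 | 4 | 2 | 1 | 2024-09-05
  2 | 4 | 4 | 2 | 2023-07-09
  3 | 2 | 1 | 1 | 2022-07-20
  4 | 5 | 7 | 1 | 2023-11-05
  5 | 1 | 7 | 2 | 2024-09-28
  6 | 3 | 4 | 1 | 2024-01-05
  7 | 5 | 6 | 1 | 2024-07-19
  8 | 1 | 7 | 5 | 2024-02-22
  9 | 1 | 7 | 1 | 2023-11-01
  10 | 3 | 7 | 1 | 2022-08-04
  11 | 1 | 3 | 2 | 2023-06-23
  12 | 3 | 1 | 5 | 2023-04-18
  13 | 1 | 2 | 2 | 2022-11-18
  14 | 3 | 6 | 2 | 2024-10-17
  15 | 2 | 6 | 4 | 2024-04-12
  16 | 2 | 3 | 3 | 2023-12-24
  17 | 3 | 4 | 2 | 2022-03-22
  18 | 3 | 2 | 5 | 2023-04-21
SELECT MAX(stock) FROM products

Execution result:
154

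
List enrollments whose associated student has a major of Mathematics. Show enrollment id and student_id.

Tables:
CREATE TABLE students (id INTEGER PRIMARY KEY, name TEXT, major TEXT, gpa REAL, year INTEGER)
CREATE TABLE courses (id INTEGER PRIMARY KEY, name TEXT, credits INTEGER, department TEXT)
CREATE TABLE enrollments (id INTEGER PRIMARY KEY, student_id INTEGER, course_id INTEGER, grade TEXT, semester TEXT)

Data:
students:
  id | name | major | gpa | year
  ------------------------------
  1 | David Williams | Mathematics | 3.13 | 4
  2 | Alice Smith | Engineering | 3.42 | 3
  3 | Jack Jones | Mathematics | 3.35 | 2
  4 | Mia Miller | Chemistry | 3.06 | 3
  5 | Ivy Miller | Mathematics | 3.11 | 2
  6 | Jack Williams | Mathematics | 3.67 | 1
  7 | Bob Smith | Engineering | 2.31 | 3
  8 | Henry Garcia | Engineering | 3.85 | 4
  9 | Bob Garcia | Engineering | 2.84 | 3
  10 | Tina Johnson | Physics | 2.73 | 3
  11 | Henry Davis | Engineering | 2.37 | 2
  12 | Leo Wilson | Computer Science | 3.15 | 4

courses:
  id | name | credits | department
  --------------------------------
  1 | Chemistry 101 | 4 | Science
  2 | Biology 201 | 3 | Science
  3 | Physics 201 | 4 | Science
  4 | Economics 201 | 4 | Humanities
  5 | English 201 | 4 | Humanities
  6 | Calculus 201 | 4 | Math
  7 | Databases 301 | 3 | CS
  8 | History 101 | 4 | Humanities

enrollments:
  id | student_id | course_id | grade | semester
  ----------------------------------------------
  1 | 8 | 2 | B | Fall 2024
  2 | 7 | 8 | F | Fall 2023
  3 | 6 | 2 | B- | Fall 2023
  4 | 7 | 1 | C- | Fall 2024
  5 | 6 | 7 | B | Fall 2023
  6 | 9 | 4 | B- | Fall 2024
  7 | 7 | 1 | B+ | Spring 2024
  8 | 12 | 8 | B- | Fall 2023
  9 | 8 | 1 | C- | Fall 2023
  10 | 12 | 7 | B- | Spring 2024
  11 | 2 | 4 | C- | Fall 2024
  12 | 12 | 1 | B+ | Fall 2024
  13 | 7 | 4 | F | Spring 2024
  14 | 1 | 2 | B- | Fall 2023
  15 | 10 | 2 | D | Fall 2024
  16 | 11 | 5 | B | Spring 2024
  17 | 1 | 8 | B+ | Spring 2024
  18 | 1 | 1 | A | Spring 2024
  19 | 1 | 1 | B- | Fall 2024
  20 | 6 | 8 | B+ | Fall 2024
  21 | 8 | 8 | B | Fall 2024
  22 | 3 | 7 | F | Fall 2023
SELECT id, student_id FROM enrollments WHERE student_id IN (SELECT id FROM students WHERE major = 'Mathematics')

Execution result:
id | student_id
3 | 6
5 | 6
14 | 1
17 | 1
18 | 1
19 | 1
20 | 6
22 | 3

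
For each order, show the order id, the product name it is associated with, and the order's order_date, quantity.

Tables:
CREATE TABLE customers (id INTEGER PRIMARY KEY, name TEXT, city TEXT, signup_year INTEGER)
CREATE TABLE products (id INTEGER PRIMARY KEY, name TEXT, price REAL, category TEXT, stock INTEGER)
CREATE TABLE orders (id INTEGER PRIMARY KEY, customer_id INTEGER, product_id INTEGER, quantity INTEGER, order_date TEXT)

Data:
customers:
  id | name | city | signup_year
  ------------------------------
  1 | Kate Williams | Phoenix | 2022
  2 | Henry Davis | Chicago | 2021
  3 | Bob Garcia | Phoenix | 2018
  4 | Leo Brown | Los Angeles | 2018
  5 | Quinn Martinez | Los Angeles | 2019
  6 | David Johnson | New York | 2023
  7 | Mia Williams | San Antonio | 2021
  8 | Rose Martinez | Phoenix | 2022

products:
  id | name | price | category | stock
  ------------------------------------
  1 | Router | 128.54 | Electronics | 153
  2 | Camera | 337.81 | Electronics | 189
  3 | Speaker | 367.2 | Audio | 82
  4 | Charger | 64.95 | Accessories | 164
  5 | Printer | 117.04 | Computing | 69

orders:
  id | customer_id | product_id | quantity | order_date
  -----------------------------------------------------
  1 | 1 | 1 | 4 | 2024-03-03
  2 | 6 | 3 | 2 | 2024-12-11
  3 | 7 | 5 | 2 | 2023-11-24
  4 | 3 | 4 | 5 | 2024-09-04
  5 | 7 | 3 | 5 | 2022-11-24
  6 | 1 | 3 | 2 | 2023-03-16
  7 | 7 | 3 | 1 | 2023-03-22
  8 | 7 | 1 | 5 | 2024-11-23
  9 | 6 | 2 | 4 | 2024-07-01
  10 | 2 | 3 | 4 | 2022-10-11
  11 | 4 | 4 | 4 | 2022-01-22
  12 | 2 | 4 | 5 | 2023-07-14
SELECT c.id, p.name AS product, c.order_date, c.quantity FROM orders c JOIN products p ON c.product_id = p.id

Execution result:
id | product | order_date | quantity
1 | Router | 2024-03-03 | 4
2 | Speaker | 2024-12-11 | 2
3 | Printer | 2023-11-24 | 2
4 | Charger | 2024-09-04 | 5
5 | Speaker | 2022-11-24 | 5
6 | Speaker | 2023-03-16 | 2
7 | Speaker | 2023-03-22 | 1
8 | Router | 2024-11-23 | 5
9 | Camera | 2024-07-01 | 4
10 | Speaker | 2022-10-11 | 4
11 | Charger | 2022-01-22 | 4
12 | Charger | 2023-07-14 | 5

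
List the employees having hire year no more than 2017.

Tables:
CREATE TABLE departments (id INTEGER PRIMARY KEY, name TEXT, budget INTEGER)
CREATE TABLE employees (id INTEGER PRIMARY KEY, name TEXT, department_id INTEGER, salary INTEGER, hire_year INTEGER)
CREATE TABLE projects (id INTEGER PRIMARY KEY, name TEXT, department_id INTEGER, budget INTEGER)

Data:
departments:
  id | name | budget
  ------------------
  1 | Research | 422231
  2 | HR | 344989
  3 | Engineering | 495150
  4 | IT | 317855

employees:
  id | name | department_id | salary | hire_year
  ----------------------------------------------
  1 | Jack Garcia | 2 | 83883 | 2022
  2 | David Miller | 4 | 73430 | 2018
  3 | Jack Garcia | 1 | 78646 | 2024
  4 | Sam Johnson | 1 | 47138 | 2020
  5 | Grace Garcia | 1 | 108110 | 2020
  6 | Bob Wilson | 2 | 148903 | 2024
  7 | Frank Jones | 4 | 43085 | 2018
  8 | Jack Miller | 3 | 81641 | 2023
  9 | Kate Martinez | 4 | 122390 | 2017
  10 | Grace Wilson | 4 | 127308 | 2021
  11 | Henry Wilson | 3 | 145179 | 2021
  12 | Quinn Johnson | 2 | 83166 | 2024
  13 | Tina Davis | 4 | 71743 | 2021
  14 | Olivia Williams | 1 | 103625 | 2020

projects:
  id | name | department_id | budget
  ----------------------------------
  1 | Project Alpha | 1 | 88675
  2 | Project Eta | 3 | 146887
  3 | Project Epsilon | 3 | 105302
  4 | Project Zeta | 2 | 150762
SELECT name, hire_year FROM employees WHERE hire_year <= 2017

Execution result:
name | hire_year
Kate Martinez | 2017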